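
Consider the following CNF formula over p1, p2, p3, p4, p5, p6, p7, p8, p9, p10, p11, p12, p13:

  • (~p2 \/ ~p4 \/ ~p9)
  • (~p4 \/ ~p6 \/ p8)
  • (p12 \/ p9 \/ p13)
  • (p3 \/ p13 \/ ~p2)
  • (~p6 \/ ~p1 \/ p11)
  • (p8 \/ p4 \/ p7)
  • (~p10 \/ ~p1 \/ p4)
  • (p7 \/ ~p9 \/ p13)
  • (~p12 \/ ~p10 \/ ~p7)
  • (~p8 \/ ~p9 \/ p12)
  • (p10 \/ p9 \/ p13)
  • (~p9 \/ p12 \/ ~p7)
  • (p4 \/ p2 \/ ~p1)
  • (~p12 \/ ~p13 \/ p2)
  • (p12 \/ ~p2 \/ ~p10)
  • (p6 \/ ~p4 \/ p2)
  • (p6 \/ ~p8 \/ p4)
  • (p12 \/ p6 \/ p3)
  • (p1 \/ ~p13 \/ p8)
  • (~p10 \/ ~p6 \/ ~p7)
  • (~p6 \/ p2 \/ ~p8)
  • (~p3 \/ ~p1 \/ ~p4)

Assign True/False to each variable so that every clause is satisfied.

p11 occurs only positively in the remaining clauses — set p11 = True.
Try p1 = True.
Try p2 = True.
The remaining clauses are satisfied by p3 = False, p4 = False, p5 = False, p6 = True, p7 = False, p8 = True, p9 = True, p10 = False, p12 = True, p13 = True.
Every clause has at least one true literal under this assignment.
Check each clause:
  1. (~p9 \/ ~p2 \/ ~p4) — ~p4 is true.
  2. (~p4 \/ p8 \/ ~p6) — p8 is true.
  3. (p12 \/ p13 \/ p9) — p9 is true.
  4. (p13 \/ ~p2 \/ p3) — p13 is true.
  5. (~p6 \/ ~p1 \/ p11) — p11 is true.
  6. (p8 \/ p4 \/ p7) — p8 is true.
  7. (p4 \/ ~p10 \/ ~p1) — ~p10 is true.
  8. (~p9 \/ p13 \/ p7) — p13 is true.
  9. (~p7 \/ ~p12 \/ ~p10) — ~p7 is true.
  10. (p12 \/ ~p8 \/ ~p9) — p12 is true.
  11. (p9 \/ p10 \/ p13) — p9 is true.
  12. (p12 \/ ~p9 \/ ~p7) — ~p7 is true.
  13. (p2 \/ p4 \/ ~p1) — p2 is true.
  14. (~p12 \/ p2 \/ ~p13) — p2 is true.
  15. (~p2 \/ p12 \/ ~p10) — p12 is true.
  16. (~p4 \/ p2 \/ p6) — p2 is true.
  17. (~p8 \/ p4 \/ p6) — p6 is true.
  18. (p3 \/ p6 \/ p12) — p12 is true.
  19. (~p13 \/ p1 \/ p8) — p8 is true.
  20. (~p7 \/ ~p10 \/ ~p6) — ~p7 is true.
  21. (~p8 \/ p2 \/ ~p6) — p2 is true.
  22. (~p4 \/ ~p3 \/ ~p1) — ~p4 is true.

p1=1  p2=1  p3=0  p4=0  p5=0  p6=1  p7=0  p8=1  p9=1  p10=0  p11=1  p12=1  p13=1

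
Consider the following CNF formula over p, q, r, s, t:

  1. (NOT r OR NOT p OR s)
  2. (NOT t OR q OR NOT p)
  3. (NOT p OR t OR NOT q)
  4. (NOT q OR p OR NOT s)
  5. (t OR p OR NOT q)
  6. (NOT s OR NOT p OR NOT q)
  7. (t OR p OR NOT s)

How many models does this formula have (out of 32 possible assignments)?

12

Split on p, then q.
  p=T, q=T: remaining (r,s,t) ∈ {(F,F,T)} — 1.
  p=T, q=F: remaining (r,s,t) ∈ {(F,F,F); (F,T,F); (T,T,F)} — 3.
  p=F, q=T: remaining (r,s,t) ∈ {(F,F,T); (T,F,T)} — 2.
  p=F, q=F: r free; 3 ways for (s,t) × 2^1 = 6.
Total: 1 + 3 + 2 + 6 = 12.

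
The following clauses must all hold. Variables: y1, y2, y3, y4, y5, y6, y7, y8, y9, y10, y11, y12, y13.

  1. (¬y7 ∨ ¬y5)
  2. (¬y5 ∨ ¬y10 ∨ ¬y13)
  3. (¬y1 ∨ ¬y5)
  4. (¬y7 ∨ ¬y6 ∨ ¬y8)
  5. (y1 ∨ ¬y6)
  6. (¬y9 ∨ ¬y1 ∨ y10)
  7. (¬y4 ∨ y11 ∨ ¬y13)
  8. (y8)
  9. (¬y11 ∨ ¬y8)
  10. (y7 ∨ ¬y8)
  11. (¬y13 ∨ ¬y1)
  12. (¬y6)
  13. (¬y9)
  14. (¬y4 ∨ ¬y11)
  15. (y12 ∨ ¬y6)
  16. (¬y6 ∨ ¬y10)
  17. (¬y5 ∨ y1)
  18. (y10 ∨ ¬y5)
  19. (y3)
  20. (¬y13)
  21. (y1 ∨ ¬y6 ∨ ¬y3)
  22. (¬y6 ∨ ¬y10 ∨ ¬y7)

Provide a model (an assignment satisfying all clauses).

y1=F  y2=F  y3=T  y4=F  y5=F  y6=F  y7=T  y8=T  y9=F  y10=T  y11=F  y12=T  y13=F

Check each clause:
  1. (¬y5 ∨ ¬y7) — ¬y5 is true.
  2. (¬y10 ∨ ¬y13 ∨ ¬y5) — ¬y13 is true.
  3. (¬y5 ∨ ¬y1) — ¬y5 is true.
  4. (¬y6 ∨ ¬y8 ∨ ¬y7) — ¬y6 is true.
  5. (y1 ∨ ¬y6) — ¬y6 is true.
  6. (¬y1 ∨ ¬y9 ∨ y10) — y10 is true.
  7. (¬y13 ∨ ¬y4 ∨ y11) — ¬y4 is true.
  8. (y8) — y8 is true.
  9. (¬y8 ∨ ¬y11) — ¬y11 is true.
  10. (¬y8 ∨ y7) — y7 is true.
  11. (¬y13 ∨ ¬y1) — ¬y13 is true.
  12. (¬y6) — ¬y6 is true.
  13. (¬y9) — ¬y9 is true.
  14. (¬y11 ∨ ¬y4) — ¬y4 is true.
  15. (¬y6 ∨ y12) — ¬y6 is true.
  16. (¬y6 ∨ ¬y10) — ¬y6 is true.
  17. (¬y5 ∨ y1) — ¬y5 is true.
  18. (¬y5 ∨ y10) — y10 is true.
  19. (y3) — y3 is true.
  20. (¬y13) — ¬y13 is true.
  21. (¬y6 ∨ ¬y3 ∨ y1) — ¬y6 is true.
  22. (¬y6 ∨ ¬y10 ∨ ¬y7) — ¬y6 is true.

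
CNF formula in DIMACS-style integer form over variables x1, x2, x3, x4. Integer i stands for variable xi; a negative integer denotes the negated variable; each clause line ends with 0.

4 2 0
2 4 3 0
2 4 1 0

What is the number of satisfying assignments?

Split on x2, then x4.
  x2=1, x4=1: remaining (x1,x3) ∈ {(0,0); (0,1); (1,0); (1,1)} — 4.
  x2=1, x4=0: remaining (x1,x3) ∈ {(0,0); (0,1); (1,0); (1,1)} — 4.
  x2=0, x4=1: remaining (x1,x3) ∈ {(0,0); (0,1); (1,0); (1,1)} — 4.
  x2=0, x4=0: a clause becomes empty — 0.
Total: 4 + 4 + 4 + 0 = 12.

12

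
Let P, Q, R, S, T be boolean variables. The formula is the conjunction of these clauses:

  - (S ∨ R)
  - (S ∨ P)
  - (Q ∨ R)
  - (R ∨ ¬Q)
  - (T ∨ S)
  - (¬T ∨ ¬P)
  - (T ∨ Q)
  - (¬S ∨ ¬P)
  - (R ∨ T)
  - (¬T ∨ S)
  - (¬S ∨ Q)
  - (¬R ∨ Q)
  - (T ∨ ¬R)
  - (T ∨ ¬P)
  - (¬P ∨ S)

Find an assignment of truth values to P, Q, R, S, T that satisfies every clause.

P=False, Q=True, R=True, S=True, T=True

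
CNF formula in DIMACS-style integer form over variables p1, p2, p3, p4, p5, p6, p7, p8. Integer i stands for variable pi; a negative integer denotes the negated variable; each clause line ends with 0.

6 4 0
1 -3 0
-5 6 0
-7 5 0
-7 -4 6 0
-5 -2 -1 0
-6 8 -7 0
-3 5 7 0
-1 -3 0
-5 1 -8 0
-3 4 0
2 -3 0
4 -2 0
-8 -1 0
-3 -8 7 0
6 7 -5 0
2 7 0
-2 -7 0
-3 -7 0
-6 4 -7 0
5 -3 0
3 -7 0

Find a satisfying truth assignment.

Set p1 = False and propagate.
  then p3 is forced to False.
  then p7 is forced to False.
  then p2 is forced to True.
  then p4 is forced to True.
Set p5 = True and propagate.
  then p6 is forced to True.
  then p8 is forced to False.
Check each clause:
  1. (p4 | p6) — p4 is true.
  2. (~p3 | p1) — ~p3 is true.
  3. (~p5 | p6) — p6 is true.
  4. (p5 | ~p7) — ~p7 is true.
  5. (~p7 | p6 | ~p4) — ~p7 is true.
  6. (~p5 | ~p2 | ~p1) — ~p1 is true.
  7. (~p6 | ~p7 | p8) — ~p7 is true.
  8. (p7 | p5 | ~p3) — ~p3 is true.
  9. (~p3 | ~p1) — ~p3 is true.
  10. (p1 | ~p5 | ~p8) — ~p8 is true.
  11. (~p3 | p4) — p4 is true.
  12. (~p3 | p2) — p2 is true.
  13. (~p2 | p4) — p4 is true.
  14. (~p8 | ~p1) — ~p8 is true.
  15. (p7 | ~p3 | ~p8) — ~p8 is true.
  16. (~p5 | p7 | p6) — p6 is true.
  17. (p7 | p2) — p2 is true.
  18. (~p7 | ~p2) — ~p7 is true.
  19. (~p7 | ~p3) — ~p7 is true.
  20. (~p7 | p4 | ~p6) — ~p7 is true.
  21. (~p3 | p5) — p5 is true.
  22. (p3 | ~p7) — ~p7 is true.

p1=False, p2=True, p3=False, p4=True, p5=True, p6=True, p7=False, p8=False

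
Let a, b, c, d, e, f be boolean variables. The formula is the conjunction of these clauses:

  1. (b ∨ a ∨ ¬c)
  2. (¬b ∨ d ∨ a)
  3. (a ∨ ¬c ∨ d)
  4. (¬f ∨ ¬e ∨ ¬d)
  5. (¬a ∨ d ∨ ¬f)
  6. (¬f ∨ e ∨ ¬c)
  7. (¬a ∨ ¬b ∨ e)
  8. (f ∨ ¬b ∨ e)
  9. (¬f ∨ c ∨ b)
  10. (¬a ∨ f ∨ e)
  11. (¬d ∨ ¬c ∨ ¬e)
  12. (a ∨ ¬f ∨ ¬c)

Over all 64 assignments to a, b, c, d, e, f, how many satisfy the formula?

12

Case analysis on a and f:
  a=1, f=1: a clause becomes empty — 0.
  a=1, f=0: b free; 3 ways for (c,d,e) × 2^1 = 6.
  a=0, f=1: remaining (b,c,d,e) ∈ {(1,0,1,0)} — 1.
  a=0, f=0: 5 of the 16 assignments to (b,c,d,e) work.
Total: 0 + 6 + 1 + 5 = 12.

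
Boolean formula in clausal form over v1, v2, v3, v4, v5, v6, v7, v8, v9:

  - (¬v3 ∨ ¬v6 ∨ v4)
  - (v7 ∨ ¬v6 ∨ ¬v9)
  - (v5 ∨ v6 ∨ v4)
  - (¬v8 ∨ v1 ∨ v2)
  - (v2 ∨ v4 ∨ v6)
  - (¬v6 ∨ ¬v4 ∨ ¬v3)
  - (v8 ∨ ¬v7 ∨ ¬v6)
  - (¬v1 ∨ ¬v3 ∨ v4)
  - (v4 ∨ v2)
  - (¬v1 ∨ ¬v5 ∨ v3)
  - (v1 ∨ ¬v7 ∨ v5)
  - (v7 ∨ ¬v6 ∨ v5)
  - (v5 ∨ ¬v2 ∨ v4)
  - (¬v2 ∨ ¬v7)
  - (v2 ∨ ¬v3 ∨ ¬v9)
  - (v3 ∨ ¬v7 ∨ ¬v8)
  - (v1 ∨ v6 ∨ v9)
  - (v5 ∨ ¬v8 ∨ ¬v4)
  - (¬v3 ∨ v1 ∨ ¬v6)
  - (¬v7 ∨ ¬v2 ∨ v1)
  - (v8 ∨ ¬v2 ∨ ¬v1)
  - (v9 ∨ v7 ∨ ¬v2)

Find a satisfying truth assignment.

Try v1 = True.
Set v2 = False and propagate.
  then v4 is forced to True.
The remaining clauses are satisfied by v3 = True, v5 = True, v6 = False, v7 = False, v8 = False, v9 = False.

v1=True  v2=False  v3=True  v4=True  v5=True  v6=False  v7=False  v8=False  v9=False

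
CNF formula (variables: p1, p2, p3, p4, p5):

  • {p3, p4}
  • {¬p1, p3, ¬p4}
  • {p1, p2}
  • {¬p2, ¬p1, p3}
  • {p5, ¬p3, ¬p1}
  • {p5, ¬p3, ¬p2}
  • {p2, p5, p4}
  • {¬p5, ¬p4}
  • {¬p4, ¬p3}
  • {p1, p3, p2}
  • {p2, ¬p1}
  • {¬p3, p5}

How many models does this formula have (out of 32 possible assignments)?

3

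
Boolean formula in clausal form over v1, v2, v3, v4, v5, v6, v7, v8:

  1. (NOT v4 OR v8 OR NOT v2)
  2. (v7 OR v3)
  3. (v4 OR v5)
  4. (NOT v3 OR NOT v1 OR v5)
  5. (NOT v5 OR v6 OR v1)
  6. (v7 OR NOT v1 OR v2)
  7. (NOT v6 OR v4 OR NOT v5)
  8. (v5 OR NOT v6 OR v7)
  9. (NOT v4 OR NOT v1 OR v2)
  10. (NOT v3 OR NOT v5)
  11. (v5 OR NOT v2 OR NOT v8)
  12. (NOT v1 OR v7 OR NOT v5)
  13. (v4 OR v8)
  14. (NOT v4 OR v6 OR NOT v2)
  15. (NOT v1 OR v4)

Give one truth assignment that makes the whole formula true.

v1=False, v2=False, v3=False, v4=True, v5=False, v6=False, v7=True, v8=True

Check each clause:
  1. (NOT v4 OR v8 OR NOT v2) — v8 is true.
  2. (v3 OR v7) — v7 is true.
  3. (v4 OR v5) — v4 is true.
  4. (NOT v1 OR NOT v3 OR v5) — NOT v3 is true.
  5. (v6 OR v1 OR NOT v5) — NOT v5 is true.
  6. (v2 OR NOT v1 OR v7) — NOT v1 is true.
  7. (NOT v6 OR v4 OR NOT v5) — NOT v6 is true.
  8. (NOT v6 OR v7 OR v5) — NOT v6 is true.
  9. (NOT v4 OR NOT v1 OR v2) — NOT v1 is true.
  10. (NOT v3 OR NOT v5) — NOT v5 is true.
  11. (NOT v2 OR NOT v8 OR v5) — NOT v2 is true.
  12. (NOT v5 OR NOT v1 OR v7) — NOT v5 is true.
  13. (v4 OR v8) — v8 is true.
  14. (v6 OR NOT v2 OR NOT v4) — NOT v2 is true.
  15. (v4 OR NOT v1) — v4 is true.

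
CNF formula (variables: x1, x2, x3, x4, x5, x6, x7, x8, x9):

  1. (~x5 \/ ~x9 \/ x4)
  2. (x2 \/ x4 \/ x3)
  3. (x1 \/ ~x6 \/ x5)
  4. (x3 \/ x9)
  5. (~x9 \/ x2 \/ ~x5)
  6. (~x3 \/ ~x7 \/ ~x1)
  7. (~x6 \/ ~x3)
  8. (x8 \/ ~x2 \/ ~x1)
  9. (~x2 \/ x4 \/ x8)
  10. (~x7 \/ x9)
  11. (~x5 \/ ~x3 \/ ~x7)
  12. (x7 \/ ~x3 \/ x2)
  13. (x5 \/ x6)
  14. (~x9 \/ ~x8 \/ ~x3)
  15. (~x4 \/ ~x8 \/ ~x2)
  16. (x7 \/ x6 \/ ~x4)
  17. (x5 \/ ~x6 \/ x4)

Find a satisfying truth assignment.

x1=False, x2=True, x3=True, x4=False, x5=True, x6=False, x7=False, x8=True, x9=False

Check each clause:
  1. (~x9 \/ ~x5 \/ x4) — ~x9 is true.
  2. (x2 \/ x3 \/ x4) — x2 is true.
  3. (~x6 \/ x5 \/ x1) — ~x6 is true.
  4. (x3 \/ x9) — x3 is true.
  5. (~x9 \/ x2 \/ ~x5) — x2 is true.
  6. (~x3 \/ ~x7 \/ ~x1) — ~x7 is true.
  7. (~x6 \/ ~x3) — ~x6 is true.
  8. (~x1 \/ x8 \/ ~x2) — x8 is true.
  9. (x4 \/ x8 \/ ~x2) — x8 is true.
  10. (~x7 \/ x9) — ~x7 is true.
  11. (~x7 \/ ~x5 \/ ~x3) — ~x7 is true.
  12. (~x3 \/ x7 \/ x2) — x2 is true.
  13. (x6 \/ x5) — x5 is true.
  14. (~x3 \/ ~x8 \/ ~x9) — ~x9 is true.
  15. (~x2 \/ ~x4 \/ ~x8) — ~x4 is true.
  16. (~x4 \/ x7 \/ x6) — ~x4 is true.
  17. (x5 \/ ~x6 \/ x4) — ~x6 is true.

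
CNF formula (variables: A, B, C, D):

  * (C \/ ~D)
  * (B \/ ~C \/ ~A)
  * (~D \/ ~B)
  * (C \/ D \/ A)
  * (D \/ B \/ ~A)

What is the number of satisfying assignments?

The models are:
  A=F B=F C=T D=F
  A=F B=F C=T D=T
  A=F B=T C=T D=F
  A=T B=T C=F D=F
  A=T B=T C=T D=F
Count: 5.

5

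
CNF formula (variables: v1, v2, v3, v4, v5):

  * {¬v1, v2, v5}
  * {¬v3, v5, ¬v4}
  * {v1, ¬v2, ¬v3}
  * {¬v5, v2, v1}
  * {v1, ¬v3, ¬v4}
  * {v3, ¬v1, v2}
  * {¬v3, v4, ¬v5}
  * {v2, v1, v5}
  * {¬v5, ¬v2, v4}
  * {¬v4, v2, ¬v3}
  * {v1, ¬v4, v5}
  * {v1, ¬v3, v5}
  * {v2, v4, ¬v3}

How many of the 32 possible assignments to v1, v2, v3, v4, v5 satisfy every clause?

7

The models are:
  v1=0 v2=1 v3=0 v4=0 v5=0
  v1=0 v2=1 v3=0 v4=1 v5=1
  v1=1 v2=1 v3=0 v4=0 v5=0
  v1=1 v2=1 v3=0 v4=1 v5=0
  v1=1 v2=1 v3=0 v4=1 v5=1
  v1=1 v2=1 v3=1 v4=0 v5=0
  v1=1 v2=1 v3=1 v4=1 v5=1
That's 7 in total.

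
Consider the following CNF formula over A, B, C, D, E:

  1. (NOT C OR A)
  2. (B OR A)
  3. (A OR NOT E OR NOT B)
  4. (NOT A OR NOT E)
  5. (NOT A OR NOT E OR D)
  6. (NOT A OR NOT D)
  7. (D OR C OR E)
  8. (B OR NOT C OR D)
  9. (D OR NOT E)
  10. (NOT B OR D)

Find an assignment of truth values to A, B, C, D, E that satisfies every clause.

A=F, B=T, C=F, D=T, E=F

Set A = False and propagate.
  then C is forced to False.
  then B is forced to True.
  then E is forced to False.
  then D is forced to True.
Every clause has at least one true literal under this assignment.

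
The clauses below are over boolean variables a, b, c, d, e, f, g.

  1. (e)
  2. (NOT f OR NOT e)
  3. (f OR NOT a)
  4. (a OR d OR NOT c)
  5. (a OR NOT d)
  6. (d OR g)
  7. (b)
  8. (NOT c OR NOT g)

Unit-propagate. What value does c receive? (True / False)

False

Unit clause (e) sets e = True.
In (NOT f OR NOT e), NOT e is now false; NOT f must hold, so f = False.
(NOT a OR f): since f = False, the clause reduces to (NOT a). a = False.
From (NOT d OR a) and a = False: d = False.
(d OR NOT c OR a) with a = False, d = False leaves only NOT c, so c = False.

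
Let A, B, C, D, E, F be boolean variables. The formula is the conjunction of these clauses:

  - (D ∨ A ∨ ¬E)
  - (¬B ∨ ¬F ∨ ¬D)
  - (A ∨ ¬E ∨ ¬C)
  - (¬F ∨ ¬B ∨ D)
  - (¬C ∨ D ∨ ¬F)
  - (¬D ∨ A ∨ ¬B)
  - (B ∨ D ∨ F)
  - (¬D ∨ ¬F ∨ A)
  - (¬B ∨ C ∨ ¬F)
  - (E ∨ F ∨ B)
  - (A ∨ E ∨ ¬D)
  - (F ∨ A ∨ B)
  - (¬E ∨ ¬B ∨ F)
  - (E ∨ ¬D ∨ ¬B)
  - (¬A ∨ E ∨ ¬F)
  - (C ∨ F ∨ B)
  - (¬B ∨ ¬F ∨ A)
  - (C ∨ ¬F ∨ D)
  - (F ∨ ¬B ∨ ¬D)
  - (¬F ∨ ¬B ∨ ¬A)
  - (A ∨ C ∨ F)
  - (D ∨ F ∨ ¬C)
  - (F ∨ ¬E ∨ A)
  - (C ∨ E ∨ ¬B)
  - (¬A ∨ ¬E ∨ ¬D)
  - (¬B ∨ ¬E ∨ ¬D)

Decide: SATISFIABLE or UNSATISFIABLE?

F = True:
  D = True:
    propagation gives B=False, A=True, E=True; an empty clause results — contradiction.
  D = False:
    propagation gives B=False, C=False; an empty clause results — contradiction.
F = False:
  B = True:
    propagation gives E=False, D=False, C=False; an empty clause results — contradiction.
  B = False:
    propagation gives D=True, E=True, A=True; an empty clause results — contradiction.
Every branch closes, so no satisfying assignment exists.

UNSATISFIABLE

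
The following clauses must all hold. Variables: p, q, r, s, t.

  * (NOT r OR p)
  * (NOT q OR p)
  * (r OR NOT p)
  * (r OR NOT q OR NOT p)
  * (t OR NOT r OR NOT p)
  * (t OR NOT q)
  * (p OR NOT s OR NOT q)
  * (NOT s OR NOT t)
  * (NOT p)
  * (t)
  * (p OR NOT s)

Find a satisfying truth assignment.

p=F, q=F, r=F, s=F, t=T

Check each clause:
  1. (NOT r OR p) — NOT r is true.
  2. (NOT q OR p) — NOT q is true.
  3. (r OR NOT p) — NOT p is true.
  4. (NOT p OR r OR NOT q) — NOT q is true.
  5. (NOT r OR NOT p OR t) — NOT r is true.
  6. (t OR NOT q) — t is true.
  7. (NOT s OR NOT q OR p) — NOT s is true.
  8. (NOT s OR NOT t) — NOT s is true.
  9. (NOT p) — NOT p is true.
  10. (t) — t is true.
  11. (p OR NOT s) — NOT s is true.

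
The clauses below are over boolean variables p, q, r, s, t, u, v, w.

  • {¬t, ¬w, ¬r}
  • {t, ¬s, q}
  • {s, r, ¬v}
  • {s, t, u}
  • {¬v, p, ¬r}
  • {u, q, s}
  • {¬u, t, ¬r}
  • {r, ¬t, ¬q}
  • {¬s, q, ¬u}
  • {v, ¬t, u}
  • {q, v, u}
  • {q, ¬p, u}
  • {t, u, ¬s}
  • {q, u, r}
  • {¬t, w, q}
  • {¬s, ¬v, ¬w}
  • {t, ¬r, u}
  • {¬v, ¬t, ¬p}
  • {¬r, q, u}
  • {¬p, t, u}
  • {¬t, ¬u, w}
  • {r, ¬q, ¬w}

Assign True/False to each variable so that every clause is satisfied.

p=0, q=0, r=0, s=0, t=1, u=1, v=0, w=1

Branch on p: take p = False.
Try q = False.
For the remaining variables, r = False, s = False, t = True, u = True, v = False, w = True works.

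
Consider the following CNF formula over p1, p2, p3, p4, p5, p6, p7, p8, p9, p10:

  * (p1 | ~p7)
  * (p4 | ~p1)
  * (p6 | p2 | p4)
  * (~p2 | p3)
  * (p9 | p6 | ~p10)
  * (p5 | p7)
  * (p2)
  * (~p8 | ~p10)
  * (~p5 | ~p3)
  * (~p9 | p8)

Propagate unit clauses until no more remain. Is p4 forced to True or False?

True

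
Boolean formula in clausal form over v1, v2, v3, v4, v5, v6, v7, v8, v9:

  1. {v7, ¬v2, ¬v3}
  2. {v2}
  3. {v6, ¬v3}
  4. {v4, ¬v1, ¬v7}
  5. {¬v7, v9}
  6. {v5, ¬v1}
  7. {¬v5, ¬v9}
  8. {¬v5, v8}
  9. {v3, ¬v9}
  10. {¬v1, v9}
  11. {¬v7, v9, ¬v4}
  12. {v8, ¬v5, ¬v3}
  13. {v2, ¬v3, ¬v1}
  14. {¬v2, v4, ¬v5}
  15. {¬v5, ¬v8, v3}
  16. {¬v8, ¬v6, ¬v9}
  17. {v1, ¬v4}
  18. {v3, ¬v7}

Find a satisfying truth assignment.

v1 = 0  v2 = 1  v3 = 0  v4 = 0  v5 = 0  v6 = 0  v7 = 0  v8 = 0  v9 = 0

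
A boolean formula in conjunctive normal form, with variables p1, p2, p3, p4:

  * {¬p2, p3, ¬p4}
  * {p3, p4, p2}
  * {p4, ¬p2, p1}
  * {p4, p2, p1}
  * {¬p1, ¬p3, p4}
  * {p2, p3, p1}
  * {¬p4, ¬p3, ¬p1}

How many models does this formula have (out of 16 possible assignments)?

Satisfying assignments:
  p1=F p2=F p3=T p4=T
  p1=F p2=T p3=T p4=T
  p1=T p2=F p3=F p4=T
  p1=T p2=T p3=F p4=F
That's 4 in total.

4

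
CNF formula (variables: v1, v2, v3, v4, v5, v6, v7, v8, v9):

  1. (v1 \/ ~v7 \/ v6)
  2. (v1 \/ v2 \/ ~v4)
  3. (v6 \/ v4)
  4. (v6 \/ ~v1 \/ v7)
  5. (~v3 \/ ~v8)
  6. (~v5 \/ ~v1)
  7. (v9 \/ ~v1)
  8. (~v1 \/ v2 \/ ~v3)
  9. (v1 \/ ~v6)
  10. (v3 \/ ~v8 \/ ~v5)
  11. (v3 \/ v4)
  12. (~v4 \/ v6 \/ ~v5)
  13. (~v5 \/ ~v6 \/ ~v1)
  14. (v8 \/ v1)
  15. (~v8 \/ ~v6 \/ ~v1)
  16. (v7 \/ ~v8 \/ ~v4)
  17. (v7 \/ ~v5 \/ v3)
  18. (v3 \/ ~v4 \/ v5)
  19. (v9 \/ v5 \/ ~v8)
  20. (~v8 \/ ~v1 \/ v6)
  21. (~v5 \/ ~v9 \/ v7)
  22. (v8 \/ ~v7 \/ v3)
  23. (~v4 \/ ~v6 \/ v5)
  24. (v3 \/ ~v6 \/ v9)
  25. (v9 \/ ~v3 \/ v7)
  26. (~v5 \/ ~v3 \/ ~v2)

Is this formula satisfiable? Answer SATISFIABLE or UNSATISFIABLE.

SATISFIABLE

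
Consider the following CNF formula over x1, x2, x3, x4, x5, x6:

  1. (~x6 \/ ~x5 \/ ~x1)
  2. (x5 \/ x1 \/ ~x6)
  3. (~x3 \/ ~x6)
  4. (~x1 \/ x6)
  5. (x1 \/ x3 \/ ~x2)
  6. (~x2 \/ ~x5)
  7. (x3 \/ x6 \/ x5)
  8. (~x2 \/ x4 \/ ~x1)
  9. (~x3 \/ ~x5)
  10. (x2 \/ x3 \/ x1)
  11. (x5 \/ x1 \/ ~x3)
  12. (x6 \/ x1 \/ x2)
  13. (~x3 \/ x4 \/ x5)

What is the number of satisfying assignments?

3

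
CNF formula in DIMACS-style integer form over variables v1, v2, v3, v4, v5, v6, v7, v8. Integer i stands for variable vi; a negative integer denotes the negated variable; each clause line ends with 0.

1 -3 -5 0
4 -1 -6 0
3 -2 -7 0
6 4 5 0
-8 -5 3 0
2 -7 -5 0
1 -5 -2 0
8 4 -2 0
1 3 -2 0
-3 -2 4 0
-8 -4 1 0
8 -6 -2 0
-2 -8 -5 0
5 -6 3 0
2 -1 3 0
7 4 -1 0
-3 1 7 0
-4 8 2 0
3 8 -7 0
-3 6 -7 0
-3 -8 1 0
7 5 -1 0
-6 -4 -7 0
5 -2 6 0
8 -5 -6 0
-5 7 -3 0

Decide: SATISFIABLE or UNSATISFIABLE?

Branch on v1: take v1 = False.
For the remaining variables, v2 = False, v3 = False, v4 = False, v5 = True, v6 = False, v7 = False, v8 = False works.
Every clause has at least one true literal under this assignment.
So v1=0  v2=0  v3=0  v4=0  v5=1  v6=0  v7=0  v8=0 is a satisfying assignment.

SATISFIABLE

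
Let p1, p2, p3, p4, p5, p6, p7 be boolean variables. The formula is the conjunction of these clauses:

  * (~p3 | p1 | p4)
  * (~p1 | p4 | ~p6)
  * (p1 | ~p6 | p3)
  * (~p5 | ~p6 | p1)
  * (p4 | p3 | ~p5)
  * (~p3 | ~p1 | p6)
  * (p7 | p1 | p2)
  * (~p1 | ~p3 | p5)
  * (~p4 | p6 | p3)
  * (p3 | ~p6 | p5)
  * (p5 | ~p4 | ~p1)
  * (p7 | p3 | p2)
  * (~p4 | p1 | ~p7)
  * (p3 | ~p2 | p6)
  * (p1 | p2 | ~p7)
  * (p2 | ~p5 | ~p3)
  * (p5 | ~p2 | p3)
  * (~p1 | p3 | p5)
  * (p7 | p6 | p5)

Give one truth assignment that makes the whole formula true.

p1 = True  p2 = True  p3 = False  p4 = True  p5 = True  p6 = True  p7 = False

Check each clause:
  1. (~p3 | p4 | p1) — p1 is true.
  2. (p4 | ~p1 | ~p6) — p4 is true.
  3. (~p6 | p1 | p3) — p1 is true.
  4. (~p5 | p1 | ~p6) — p1 is true.
  5. (p3 | p4 | ~p5) — p4 is true.
  6. (p6 | ~p3 | ~p1) — ~p3 is true.
  7. (p1 | p2 | p7) — p1 is true.
  8. (~p3 | p5 | ~p1) — ~p3 is true.
  9. (p6 | p3 | ~p4) — p6 is true.
  10. (~p6 | p5 | p3) — p5 is true.
  11. (~p4 | p5 | ~p1) — p5 is true.
  12. (p3 | p2 | p7) — p2 is true.
  13. (~p4 | p1 | ~p7) — p1 is true.
  14. (p6 | ~p2 | p3) — p6 is true.
  15. (p1 | ~p7 | p2) — p1 is true.
  16. (~p5 | p2 | ~p3) — p2 is true.
  17. (p5 | ~p2 | p3) — p5 is true.
  18. (p3 | ~p1 | p5) — p5 is true.
  19. (p5 | p7 | p6) — p5 is true.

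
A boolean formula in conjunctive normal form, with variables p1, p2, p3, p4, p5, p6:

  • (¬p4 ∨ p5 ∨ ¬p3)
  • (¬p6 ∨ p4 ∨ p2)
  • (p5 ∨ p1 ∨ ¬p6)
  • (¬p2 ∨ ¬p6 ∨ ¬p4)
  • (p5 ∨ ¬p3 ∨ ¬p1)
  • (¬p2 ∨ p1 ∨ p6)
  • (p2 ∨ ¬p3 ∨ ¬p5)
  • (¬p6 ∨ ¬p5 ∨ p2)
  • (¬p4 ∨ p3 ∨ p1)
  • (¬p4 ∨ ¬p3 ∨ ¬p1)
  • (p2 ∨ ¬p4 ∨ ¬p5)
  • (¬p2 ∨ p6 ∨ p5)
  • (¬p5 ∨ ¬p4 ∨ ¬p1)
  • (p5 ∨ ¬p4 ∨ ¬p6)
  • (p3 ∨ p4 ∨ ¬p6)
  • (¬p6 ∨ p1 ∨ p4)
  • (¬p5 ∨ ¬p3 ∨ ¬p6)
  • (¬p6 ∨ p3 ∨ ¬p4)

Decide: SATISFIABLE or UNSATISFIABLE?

Set p1 = True and propagate.
Set p2 = False and propagate.
Set p3 = False and propagate.
The remaining clauses are satisfied by p4 = False, p5 = True, p6 = False.
So p1=T, p2=F, p3=F, p4=F, p5=T, p6=F is a satisfying assignment.

SATISFIABLE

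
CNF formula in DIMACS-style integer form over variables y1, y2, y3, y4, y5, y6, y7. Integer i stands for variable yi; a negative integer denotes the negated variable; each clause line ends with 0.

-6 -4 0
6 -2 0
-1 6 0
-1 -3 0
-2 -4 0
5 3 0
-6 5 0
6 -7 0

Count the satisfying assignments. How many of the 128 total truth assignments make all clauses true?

18

Case analysis on y6 and y1:
  y6=T, y1=T: remaining (y2,y3,y4,y5,y7) ∈ {(F,F,F,T,F); (F,F,F,T,T); (T,F,F,T,F); (T,F,F,T,T)} — 4.
  y6=T, y1=F: forces y4=F; y5=T; y2, y3, y7 free → 2^3 = 8.
  y6=F, y1=T: a clause becomes empty — 0.
  y6=F, y1=F: y4 free; 3 ways for (y2,y3,y5,y7) × 2^1 = 6.
Total: 4 + 8 + 0 + 6 = 18.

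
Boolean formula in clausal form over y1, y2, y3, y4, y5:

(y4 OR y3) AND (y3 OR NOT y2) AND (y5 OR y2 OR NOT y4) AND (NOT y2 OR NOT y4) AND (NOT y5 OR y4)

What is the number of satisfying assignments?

8

The models are:
  y1=F y2=F y3=F y4=T y5=T
  y1=F y2=F y3=T y4=F y5=F
  y1=F y2=F y3=T y4=T y5=T
  y1=F y2=T y3=T y4=F y5=F
  y1=T y2=F y3=F y4=T y5=T
  y1=T y2=F y3=T y4=F y5=F
  y1=T y2=F y3=T y4=T y5=T
  y1=T y2=T y3=T y4=F y5=F
Count: 8.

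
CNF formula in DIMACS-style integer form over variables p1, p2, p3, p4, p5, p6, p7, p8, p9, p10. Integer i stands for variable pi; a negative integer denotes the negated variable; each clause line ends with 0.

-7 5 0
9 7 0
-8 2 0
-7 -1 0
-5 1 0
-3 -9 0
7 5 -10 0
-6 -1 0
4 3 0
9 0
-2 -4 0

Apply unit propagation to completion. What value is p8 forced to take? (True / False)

False

(p9) stands alone — p9 = True.
(~p3 | ~p9) with p9 = True leaves only ~p3, so p3 = False.
(p3 | p4) with p3 = False leaves only p4, so p4 = True.
From (~p2 | ~p4) and p4 = True: p2 = False.
(p2 | ~p8): since p2 = False, the clause reduces to (~p8). p8 = False.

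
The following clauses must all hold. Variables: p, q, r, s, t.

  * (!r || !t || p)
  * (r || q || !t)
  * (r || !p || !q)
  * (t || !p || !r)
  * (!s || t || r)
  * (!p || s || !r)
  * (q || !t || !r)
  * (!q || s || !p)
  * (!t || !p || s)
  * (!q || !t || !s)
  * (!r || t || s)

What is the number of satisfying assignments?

Satisfying assignments:
  p=0 q=0 r=0 s=0 t=0
  p=0 q=0 r=1 s=1 t=0
  p=0 q=1 r=0 s=0 t=0
  p=0 q=1 r=0 s=0 t=1
  p=0 q=1 r=1 s=1 t=0
  p=1 q=0 r=0 s=0 t=0
That's 6 in total.

6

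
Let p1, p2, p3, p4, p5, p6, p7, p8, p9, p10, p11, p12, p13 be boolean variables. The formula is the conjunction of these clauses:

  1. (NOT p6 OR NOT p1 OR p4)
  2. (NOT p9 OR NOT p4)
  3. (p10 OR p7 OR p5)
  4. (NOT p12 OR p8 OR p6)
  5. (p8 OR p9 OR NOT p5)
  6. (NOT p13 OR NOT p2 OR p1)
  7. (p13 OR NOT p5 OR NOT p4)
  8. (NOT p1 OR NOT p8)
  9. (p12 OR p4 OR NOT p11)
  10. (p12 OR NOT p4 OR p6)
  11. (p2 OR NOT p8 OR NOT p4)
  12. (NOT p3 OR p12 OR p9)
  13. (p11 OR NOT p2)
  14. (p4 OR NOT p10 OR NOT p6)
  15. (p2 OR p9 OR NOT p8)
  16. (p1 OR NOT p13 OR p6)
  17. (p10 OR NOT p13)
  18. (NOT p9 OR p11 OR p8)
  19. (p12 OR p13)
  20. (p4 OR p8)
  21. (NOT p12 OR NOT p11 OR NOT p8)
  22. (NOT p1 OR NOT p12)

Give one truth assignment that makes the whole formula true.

Try p1 = False.
The remaining clauses are satisfied by p2 = False, p3 = True, p4 = False, p5 = True, p6 = False, p7 = False, p8 = True, p9 = True, p10 = True, p11 = False, p12 = True, p13 = False.

p1=F  p2=F  p3=T  p4=F  p5=T  p6=F  p7=F  p8=T  p9=T  p10=T  p11=F  p12=T  p13=F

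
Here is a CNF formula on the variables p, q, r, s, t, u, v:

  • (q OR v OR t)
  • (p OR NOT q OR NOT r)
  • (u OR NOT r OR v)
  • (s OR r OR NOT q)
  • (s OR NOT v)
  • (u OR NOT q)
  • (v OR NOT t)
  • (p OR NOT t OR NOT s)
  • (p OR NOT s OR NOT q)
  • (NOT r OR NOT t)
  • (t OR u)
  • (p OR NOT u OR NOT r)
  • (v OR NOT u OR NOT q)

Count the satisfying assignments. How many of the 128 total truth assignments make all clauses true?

8

Case analysis on q and r:
  q=1, r=1: remaining (p,s,t,u,v) ∈ {(1,1,0,1,1)} — 1.
  q=1, r=0: remaining (p,s,t,u,v) ∈ {(1,1,0,1,1); (1,1,1,1,1)} — 2.
  q=0, r=1: remaining (p,s,t,u,v) ∈ {(1,1,0,1,1)} — 1.
  q=0, r=0: remaining (p,s,t,u,v) ∈ {(0,1,0,1,1); (1,1,0,1,1); (1,1,1,0,1); (1,1,1,1,1)} — 4.
Total: 1 + 2 + 1 + 4 = 8.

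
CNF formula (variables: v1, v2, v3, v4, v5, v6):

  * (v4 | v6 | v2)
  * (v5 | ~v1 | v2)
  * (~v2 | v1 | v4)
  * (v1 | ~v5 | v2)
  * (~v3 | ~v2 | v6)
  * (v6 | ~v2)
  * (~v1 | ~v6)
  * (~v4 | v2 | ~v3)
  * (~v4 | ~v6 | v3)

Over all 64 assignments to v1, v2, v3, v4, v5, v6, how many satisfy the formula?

The models are:
  v1=F v2=F v3=F v4=F v5=F v6=T
  v1=F v2=F v3=F v4=T v5=F v6=F
  v1=F v2=F v3=T v4=F v5=F v6=T
  v1=F v2=T v3=T v4=T v5=F v6=T
  v1=F v2=T v3=T v4=T v5=T v6=T
  v1=T v2=F v3=F v4=T v5=T v6=F
Count: 6.

6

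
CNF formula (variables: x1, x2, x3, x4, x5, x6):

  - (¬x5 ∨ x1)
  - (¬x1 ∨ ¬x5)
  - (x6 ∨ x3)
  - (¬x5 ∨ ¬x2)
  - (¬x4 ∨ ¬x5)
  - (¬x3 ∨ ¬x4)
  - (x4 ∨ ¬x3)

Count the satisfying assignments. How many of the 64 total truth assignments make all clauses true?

Case analysis on x5 and x3:
  x5=T, x3=T: a clause becomes empty — 0.
  x5=T, x3=F: a clause becomes empty — 0.
  x5=F, x3=T: a clause becomes empty — 0.
  x5=F, x3=F: forces x6=T; x1, x2, x4 free → 2^3 = 8.
Total: 0 + 0 + 0 + 8 = 8.

8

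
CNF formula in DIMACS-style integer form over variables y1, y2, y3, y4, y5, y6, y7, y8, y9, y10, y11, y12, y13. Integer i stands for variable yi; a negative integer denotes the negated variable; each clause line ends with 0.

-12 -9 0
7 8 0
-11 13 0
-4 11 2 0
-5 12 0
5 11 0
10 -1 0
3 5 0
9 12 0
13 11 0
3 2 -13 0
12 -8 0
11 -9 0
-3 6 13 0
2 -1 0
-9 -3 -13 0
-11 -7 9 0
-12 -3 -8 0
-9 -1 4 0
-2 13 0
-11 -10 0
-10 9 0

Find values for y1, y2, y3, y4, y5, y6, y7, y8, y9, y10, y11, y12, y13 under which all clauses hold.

Pure literal: y1 appears only negated; assign y1 = False.
Set y2 = True and propagate.
  then y13 is forced to True.
Set y3 = False and propagate.
  then y5 is forced to True.
  then y12 is forced to True.
  then y9 is forced to False.
  then y10 is forced to False.
Branch on y7: take y7 = False.
  then y8 is forced to True.
y4, y6, y11 are now unconstrained; take y4 = False, y6 = False, y11 = False.

y1=0  y2=1  y3=0  y4=0  y5=1  y6=0  y7=0  y8=1  y9=0  y10=0  y11=0  y12=1  y13=1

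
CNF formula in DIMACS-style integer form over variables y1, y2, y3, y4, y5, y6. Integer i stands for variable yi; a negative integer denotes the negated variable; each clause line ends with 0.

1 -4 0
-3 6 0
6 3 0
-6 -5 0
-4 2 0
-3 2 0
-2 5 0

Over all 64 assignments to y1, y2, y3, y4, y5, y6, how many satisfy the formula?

The models are:
  y1=F y2=F y3=F y4=F y5=F y6=T
  y1=T y2=F y3=F y4=F y5=F y6=T
That's 2 in total.

2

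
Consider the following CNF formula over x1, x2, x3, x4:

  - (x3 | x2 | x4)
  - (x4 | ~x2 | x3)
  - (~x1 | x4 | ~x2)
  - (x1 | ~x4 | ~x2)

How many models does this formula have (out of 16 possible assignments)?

9

Case analysis on x2 and x4:
  x2=1, x4=1: remaining (x1,x3) ∈ {(1,0); (1,1)} — 2.
  x2=1, x4=0: remaining (x1,x3) ∈ {(0,1)} — 1.
  x2=0, x4=1: remaining (x1,x3) ∈ {(0,0); (0,1); (1,0); (1,1)} — 4.
  x2=0, x4=0: remaining (x1,x3) ∈ {(0,1); (1,1)} — 2.
Total: 2 + 1 + 4 + 2 = 9.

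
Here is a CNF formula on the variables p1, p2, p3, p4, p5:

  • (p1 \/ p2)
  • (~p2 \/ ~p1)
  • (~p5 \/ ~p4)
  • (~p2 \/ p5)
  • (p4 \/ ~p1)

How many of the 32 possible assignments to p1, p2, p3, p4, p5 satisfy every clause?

4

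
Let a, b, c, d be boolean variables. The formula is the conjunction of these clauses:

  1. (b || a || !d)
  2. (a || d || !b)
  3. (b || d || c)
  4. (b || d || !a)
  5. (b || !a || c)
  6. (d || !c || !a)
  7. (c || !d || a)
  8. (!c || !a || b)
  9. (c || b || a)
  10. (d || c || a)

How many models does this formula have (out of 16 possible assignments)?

5

Satisfying assignments:
  a=F b=F c=T d=F
  a=F b=T c=T d=T
  a=T b=T c=F d=F
  a=T b=T c=F d=T
  a=T b=T c=T d=T
That's 5 in total.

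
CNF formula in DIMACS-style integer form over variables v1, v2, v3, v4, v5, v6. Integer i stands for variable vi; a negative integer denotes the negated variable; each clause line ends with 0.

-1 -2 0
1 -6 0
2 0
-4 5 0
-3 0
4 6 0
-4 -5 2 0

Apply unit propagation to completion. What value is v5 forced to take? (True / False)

True

(v2) is a unit clause: v2 = True.
(NOT v1 OR NOT v2): since v2 = True, the clause reduces to (NOT v1). v1 = False.
In (NOT v6 OR v1), v1 is now false; NOT v6 must hold, so v6 = False.
(NOT v3) is a unit clause: v3 = False.
(v4 OR v6) with v6 = False leaves only v4, so v4 = True.
(NOT v4 OR v5): since v4 = True, the clause reduces to (v5). v5 = True.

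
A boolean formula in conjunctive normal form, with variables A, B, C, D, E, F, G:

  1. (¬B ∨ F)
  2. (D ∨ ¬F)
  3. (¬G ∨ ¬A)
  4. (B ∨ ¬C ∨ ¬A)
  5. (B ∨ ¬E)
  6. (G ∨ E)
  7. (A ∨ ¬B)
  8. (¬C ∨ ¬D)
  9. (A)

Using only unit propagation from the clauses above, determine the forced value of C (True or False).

Unit clause (A) sets A = True.
(¬G ∨ ¬A): since A = True, the clause reduces to (¬G). G = False.
(G ∨ E) with G = False leaves only E, so E = True.
(¬E ∨ B) with E = True leaves only B, so B = True.
(F ∨ ¬B) with B = True leaves only F, so F = True.
(¬F ∨ D): since F = True, the clause reduces to (D). D = True.
From (¬D ∨ ¬C) and D = True: C = False.

False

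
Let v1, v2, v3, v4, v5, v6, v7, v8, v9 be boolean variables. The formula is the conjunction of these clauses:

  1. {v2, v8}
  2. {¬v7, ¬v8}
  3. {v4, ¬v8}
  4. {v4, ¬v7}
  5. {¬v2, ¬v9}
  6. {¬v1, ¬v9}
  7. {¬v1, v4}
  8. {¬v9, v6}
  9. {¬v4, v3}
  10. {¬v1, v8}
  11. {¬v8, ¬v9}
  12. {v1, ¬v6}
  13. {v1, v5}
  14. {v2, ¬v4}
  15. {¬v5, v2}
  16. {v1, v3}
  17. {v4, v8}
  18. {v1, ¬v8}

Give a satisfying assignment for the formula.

v1=T, v2=T, v3=T, v4=T, v5=F, v6=F, v7=F, v8=T, v9=F

Pure literal: v3 appears only positively; assign v3 = True.
v7 occurs only negated in the remaining clauses — set v7 = False.
Try v1 = True.
  then v9 is forced to False.
  then v4 is forced to True.
  then v8 is forced to True.
  then v2 is forced to True.
v5, v6 are now unconstrained; take v5 = False, v6 = False.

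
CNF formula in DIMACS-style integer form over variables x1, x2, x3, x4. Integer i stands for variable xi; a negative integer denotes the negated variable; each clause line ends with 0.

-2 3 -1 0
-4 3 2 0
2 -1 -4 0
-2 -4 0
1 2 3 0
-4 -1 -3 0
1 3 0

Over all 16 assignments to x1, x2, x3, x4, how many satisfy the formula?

6

The models are:
  x1=0 x2=0 x3=1 x4=0
  x1=0 x2=0 x3=1 x4=1
  x1=0 x2=1 x3=1 x4=0
  x1=1 x2=0 x3=0 x4=0
  x1=1 x2=0 x3=1 x4=0
  x1=1 x2=1 x3=1 x4=0
Count: 6.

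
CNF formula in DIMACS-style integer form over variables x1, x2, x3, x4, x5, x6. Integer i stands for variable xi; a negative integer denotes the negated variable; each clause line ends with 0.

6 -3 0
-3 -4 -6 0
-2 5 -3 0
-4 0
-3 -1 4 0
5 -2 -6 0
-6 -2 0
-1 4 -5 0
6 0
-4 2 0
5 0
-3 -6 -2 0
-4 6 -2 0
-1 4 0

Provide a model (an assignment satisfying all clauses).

x1=0, x2=0, x3=0, x4=0, x5=1, x6=1

(¬x4) is a unit clause, so x4 = False.
Unit propagation: (x6) forces x6 = True.
(¬x2) is a unit clause, so x2 = False.
(x5) is a unit clause, so x5 = True.
Unit propagation: (¬x1) forces x1 = False.
x3 is now unconstrained; take x3 = False.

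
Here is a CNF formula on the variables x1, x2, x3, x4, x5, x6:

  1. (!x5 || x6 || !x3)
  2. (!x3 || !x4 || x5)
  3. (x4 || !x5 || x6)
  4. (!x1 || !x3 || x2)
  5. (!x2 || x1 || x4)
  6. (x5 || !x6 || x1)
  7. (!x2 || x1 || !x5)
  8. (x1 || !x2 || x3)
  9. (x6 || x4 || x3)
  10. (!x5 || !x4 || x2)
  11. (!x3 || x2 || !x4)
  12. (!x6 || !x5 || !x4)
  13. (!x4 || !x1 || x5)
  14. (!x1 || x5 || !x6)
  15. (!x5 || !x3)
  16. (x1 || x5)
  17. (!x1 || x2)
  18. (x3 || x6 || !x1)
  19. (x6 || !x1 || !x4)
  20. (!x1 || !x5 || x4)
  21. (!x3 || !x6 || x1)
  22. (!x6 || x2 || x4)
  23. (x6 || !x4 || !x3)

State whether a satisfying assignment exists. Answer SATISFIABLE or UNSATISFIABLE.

Try x1 = True.
  then x2 is forced to True.
The remaining clauses are satisfied by x3 = True, x4 = False, x5 = False, x6 = False.
Every clause has at least one true literal under this assignment.
So x1 = T, x2 = T, x3 = T, x4 = F, x5 = F, x6 = F is a satisfying assignment.

SATISFIABLE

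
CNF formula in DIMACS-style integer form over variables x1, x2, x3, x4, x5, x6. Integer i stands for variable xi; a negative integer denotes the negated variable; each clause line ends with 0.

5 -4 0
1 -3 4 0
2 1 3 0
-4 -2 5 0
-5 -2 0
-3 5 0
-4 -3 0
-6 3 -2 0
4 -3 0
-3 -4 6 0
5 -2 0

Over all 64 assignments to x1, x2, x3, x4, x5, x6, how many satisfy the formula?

Satisfying assignments:
  x1=T x2=F x3=F x4=F x5=F x6=F
  x1=T x2=F x3=F x4=F x5=F x6=T
  x1=T x2=F x3=F x4=F x5=T x6=F
  x1=T x2=F x3=F x4=F x5=T x6=T
  x1=T x2=F x3=F x4=T x5=T x6=F
  x1=T x2=F x3=F x4=T x5=T x6=T
That's 6 in total.

6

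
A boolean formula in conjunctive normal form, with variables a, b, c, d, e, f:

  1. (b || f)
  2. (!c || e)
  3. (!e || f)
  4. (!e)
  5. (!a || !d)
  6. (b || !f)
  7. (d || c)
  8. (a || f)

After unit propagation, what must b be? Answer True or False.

Unit clause (!e) sets e = False.
(!c || e) with e = False leaves only !c, so c = False.
In (d || c), c is now false; d must hold, so d = True.
(!d || !a): since d = True, the clause reduces to (!a). a = False.
From (a || f) and a = False: f = True.
(b || !f) with f = True leaves only b, so b = True.

True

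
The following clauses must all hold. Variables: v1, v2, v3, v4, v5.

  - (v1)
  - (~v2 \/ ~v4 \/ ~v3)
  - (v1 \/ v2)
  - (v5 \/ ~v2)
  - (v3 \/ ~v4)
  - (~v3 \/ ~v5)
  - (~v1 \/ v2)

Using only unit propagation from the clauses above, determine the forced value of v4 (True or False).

False

(v1) stands alone — v1 = True.
(~v1 \/ v2) with v1 = True leaves only v2, so v2 = True.
(~v2 \/ v5): since v2 = True, the clause reduces to (v5). v5 = True.
From (~v5 \/ ~v3) and v5 = True: v3 = False.
(~v4 \/ v3): since v3 = False, the clause reduces to (~v4). v4 = False.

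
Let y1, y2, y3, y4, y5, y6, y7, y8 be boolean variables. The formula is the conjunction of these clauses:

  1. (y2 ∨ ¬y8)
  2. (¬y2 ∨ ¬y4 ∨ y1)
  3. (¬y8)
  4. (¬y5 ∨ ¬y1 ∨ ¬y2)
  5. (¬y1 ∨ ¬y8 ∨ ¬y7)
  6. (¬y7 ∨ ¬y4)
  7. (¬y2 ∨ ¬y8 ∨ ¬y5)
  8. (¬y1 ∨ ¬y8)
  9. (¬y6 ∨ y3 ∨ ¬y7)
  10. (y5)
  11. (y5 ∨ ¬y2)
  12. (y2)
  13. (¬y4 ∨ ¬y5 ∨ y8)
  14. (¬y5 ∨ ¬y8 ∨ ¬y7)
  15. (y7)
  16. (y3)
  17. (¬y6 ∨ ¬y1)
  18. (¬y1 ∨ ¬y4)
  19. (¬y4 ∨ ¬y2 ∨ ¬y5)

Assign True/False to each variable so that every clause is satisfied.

The clause (¬y8) is unit: y8 must be False.
The clause (y5) is unit: y5 must be True.
(y2) is a unit clause, so y2 = True.
The clause (¬y1) is unit: y1 must be False.
The clause (¬y4) is unit: y4 must be False.
(y7) is a unit clause, so y7 = True.
Unit propagation: (y3) forces y3 = True.
y6 is now unconstrained; take y6 = False.

y1 = False  y2 = True  y3 = True  y4 = False  y5 = True  y6 = False  y7 = True  y8 = False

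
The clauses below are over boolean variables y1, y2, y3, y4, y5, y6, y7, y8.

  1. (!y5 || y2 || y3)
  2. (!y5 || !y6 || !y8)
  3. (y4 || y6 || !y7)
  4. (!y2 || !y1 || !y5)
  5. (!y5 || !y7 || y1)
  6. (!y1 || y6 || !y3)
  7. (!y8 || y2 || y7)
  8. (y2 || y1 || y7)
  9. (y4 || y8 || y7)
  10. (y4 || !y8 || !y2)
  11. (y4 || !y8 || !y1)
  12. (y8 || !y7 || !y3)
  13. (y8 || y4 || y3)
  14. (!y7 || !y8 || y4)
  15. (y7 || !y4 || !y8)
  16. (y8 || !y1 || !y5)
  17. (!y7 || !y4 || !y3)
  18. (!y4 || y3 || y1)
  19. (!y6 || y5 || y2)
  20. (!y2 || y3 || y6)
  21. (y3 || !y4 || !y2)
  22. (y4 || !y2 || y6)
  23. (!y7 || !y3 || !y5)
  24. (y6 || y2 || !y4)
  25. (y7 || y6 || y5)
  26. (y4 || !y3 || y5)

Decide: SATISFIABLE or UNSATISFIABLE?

SATISFIABLE

Branch on y1: take y1 = False.
Set y2 = True and propagate.
Branch on y3: take y3 = True.
The remaining clauses are satisfied by y4 = True, y5 = False, y6 = True, y7 = False, y8 = False.
So y1=0, y2=1, y3=1, y4=1, y5=0, y6=1, y7=0, y8=0 is a satisfying assignment.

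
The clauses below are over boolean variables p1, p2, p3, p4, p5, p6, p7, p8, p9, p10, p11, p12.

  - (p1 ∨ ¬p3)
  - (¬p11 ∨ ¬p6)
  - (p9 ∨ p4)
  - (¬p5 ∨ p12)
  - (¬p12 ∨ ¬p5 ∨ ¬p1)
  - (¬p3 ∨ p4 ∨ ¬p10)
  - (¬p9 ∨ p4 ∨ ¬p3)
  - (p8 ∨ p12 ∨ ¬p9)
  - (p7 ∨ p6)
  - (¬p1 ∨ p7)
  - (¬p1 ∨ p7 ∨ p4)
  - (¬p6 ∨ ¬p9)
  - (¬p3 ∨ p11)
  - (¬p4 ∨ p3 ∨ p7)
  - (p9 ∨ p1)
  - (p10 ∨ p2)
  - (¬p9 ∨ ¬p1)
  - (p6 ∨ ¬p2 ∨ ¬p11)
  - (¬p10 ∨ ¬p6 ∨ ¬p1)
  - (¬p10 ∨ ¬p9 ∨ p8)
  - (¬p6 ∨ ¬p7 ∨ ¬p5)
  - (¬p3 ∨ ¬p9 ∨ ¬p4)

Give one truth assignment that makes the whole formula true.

Pure literal: p5 appears only negated; assign p5 = False.
p8 occurs only positively in the remaining clauses — set p8 = True.
Try p1 = True.
  then p7 is forced to True.
  then p9 is forced to False.
  then p4 is forced to True.
Try p2 = False.
  then p10 is forced to True.
  then p6 is forced to False.
Set p3 = False and propagate.
p11, p12 are now unconstrained; take p11 = False, p12 = False.
Every clause has at least one true literal under this assignment.

p1=True, p2=False, p3=False, p4=True, p5=False, p6=False, p7=True, p8=True, p9=False, p10=True, p11=False, p12=False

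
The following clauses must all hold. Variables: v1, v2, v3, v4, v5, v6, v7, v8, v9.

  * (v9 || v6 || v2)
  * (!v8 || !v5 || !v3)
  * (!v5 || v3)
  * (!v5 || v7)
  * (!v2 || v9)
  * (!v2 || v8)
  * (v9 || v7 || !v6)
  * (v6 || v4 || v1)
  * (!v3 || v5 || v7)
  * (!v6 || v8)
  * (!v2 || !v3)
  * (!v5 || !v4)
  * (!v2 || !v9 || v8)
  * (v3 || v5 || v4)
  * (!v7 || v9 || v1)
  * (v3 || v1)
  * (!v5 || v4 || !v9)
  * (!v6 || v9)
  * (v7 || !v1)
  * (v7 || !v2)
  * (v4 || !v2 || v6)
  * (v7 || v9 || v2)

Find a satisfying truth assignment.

v1=T, v2=F, v3=T, v4=T, v5=F, v6=T, v7=T, v8=T, v9=T

Check each clause:
  1. (v2 || v9 || v6) — v9 is true.
  2. (!v5 || !v3 || !v8) — !v5 is true.
  3. (!v5 || v3) — v3 is true.
  4. (!v5 || v7) — !v5 is true.
  5. (!v2 || v9) — v9 is true.
  6. (!v2 || v8) — v8 is true.
  7. (!v6 || v9 || v7) — v9 is true.
  8. (v6 || v4 || v1) — v1 is true.
  9. (v7 || !v3 || v5) — v7 is true.
  10. (v8 || !v6) — v8 is true.
  11. (!v3 || !v2) — !v2 is true.
  12. (!v5 || !v4) — !v5 is true.
  13. (v8 || !v2 || !v9) — v8 is true.
  14. (v4 || v5 || v3) — v3 is true.
  15. (!v7 || v1 || v9) — v1 is true.
  16. (v1 || v3) — v1 is true.
  17. (!v5 || v4 || !v9) — !v5 is true.
  18. (v9 || !v6) — v9 is true.
  19. (!v1 || v7) — v7 is true.
  20. (!v2 || v7) — !v2 is true.
  21. (v4 || !v2 || v6) — v4 is true.
  22. (v9 || v2 || v7) — v9 is true.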